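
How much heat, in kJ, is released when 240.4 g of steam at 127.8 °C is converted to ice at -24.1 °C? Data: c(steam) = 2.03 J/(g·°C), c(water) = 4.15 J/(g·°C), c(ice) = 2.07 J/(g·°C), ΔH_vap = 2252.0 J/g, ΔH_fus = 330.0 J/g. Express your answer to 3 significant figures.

q1 (cool steam 127.8→100 °C): 240.4 × 2.03 × 27.8 = 13567 J
q2 (condense at 100 °C): 240.4 × 2252.0 = 541381 J
q3 (cool water 100→0 °C): 240.4 × 4.15 × 100.0 = 99766 J
q4 (freeze at 0 °C): 240.4 × 330.0 = 79332 J
q5 (cool ice 0→-24.1 °C): 240.4 × 2.07 × 24.1 = 11993 J
Total: 13567 + 541381 + 99766 + 79332 + 11993 = 746039 J = 746 kJ

q = 746 kJ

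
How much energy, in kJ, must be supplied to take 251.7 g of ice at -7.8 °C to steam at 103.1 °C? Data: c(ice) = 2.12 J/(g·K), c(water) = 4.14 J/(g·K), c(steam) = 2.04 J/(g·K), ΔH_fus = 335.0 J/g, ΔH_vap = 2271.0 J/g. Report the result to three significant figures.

q1 (heat ice -7.8→0.0 °C): 251.7 × 2.12 × 7.8 = 4162 J
q2 (melt at 0 °C): 251.7 × 335.0 = 84320 J
q3 (heat water 0.0→100.0 °C): 251.7 × 4.14 × 100.0 = 104204 J
q4 (vaporize at 100 °C): 251.7 × 2271.0 = 571611 J
q5 (heat steam 100.0→103.1 °C): 251.7 × 2.04 × 3.1 = 1592 J
Total: 4162 + 84320 + 104204 + 571611 + 1592 = 765889 J = 766 kJ

q = 766 kJ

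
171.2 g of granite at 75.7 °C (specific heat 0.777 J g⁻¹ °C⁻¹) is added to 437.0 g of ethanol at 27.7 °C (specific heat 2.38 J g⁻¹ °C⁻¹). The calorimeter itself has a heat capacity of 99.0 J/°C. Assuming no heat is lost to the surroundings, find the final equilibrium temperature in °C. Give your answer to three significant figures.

Heat lost by granite = heat gained by ethanol + calorimeter.
(171.2)(0.777)(75.7 − T) = [(437.0)(2.38) + 99.0](T − 27.7)
133.0224 (75.7 − T) = 1139.06 (T − 27.7)
10070 − 133.0224 T = 1139.06 T − 31552
41622 = 1272.0824 T
T = 32.72 °C

T_f = 32.7 °C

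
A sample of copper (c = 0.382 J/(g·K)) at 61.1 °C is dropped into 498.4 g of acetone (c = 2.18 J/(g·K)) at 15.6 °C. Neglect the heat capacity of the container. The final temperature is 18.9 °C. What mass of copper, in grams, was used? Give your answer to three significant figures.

m = 222 g

q_gained = (498.4 × 2.18) × (18.9 − 15.6) = 3585 J
q_lost = m × 0.382 × (61.1 − 18.9) = 16.1204 m
m = 3585 / 16.1204 = 222 g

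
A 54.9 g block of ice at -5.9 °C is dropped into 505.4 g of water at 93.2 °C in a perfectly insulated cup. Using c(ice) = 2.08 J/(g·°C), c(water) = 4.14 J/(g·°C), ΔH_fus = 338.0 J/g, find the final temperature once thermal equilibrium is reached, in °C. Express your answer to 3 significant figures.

T_f = 75.8 °C

Heat to bring ice to 0 °C and melt it: q₁ = 54.9×2.08×5.9 + 54.9×338.0 = 19230 J
Heat the water can supply cooling to 0 °C: 505.4×4.14×93.2 = 195008 J > q₁, so all ice melts.
Energy balance: 505.4×4.14×(93.2 − T) = 19230 + 54.9×4.14×(T − 0)
2092.356(93.2 − T) = 19230 + 227.286 T
195008 − 19230 = 2319.642 T
T = 175778 / 2319.642 = 75.78 °C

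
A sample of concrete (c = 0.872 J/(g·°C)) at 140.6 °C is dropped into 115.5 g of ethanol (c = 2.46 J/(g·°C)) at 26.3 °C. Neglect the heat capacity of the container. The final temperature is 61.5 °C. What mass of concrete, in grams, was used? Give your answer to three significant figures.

m = 145 g

q_gained = (115.5 × 2.46) × (61.5 − 26.3) = 10000 J
q_lost = m × 0.872 × (140.6 − 61.5) = 68.9752 m
m = 10000 / 68.9752 = 145 g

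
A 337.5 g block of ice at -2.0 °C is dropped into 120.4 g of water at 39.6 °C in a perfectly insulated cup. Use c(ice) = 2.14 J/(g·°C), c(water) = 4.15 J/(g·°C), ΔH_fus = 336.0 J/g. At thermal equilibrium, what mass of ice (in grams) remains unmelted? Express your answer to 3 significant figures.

Heat to warm all ice to 0 °C: 337.5×2.14×2.0 = 1444.5 J
Heat released by water cooling to 0 °C: 120.4×4.15×39.6 = 19787 J
19787 J < 1444.5 + 337.5×336.0 = 114844.5 J, so not all ice melts; final T = 0 °C.
Heat left for melting: 19787 − 1444.5 = 18342.5 J
Mass melted = 18342.5 / 336.0 = 54.59 g
Ice remaining = 337.5 − 54.59 = 282.91 g

m_ice remaining = 283 g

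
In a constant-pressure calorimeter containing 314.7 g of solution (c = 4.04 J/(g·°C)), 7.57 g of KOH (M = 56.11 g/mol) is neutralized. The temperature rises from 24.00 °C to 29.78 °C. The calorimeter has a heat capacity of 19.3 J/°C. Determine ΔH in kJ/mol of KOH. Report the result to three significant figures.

ΔH = -55.3 kJ/mol

|ΔT| = |29.78 − 24.00| = 5.78 °C
|q_surr| = (314.7 × 4.04 + 19.3) × 5.78 = 1290.688 × 5.78 = 7460 J
n(KOH) = 7.57 / 56.11 = 0.1349 mol
Temperature rose, so q_rxn = −|q_surr| = -7.460 kJ
ΔH = q_rxn / n = -55.30 kJ/mol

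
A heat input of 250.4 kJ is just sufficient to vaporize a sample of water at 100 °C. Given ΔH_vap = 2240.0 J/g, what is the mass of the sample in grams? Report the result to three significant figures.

m = q / ΔH_vap = 250400 J / 2240.0 J/g = 112 g

m = 112 g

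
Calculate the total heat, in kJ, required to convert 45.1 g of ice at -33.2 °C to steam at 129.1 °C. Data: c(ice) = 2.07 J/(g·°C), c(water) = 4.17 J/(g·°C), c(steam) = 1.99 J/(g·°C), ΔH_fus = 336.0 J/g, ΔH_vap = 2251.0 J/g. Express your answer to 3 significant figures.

q = 141 kJ

q1 (heat ice -33.2→0.0 °C): 45.1 × 2.07 × 33.2 = 3099 J
q2 (melt at 0 °C): 45.1 × 336.0 = 15154 J
q3 (heat water 0.0→100.0 °C): 45.1 × 4.17 × 100.0 = 18807 J
q4 (vaporize at 100 °C): 45.1 × 2251.0 = 101520 J
q5 (heat steam 100.0→129.1 °C): 45.1 × 1.99 × 29.1 = 2612 J
Total: 3099 + 15154 + 18807 + 101520 + 2612 = 141192 J = 141 kJ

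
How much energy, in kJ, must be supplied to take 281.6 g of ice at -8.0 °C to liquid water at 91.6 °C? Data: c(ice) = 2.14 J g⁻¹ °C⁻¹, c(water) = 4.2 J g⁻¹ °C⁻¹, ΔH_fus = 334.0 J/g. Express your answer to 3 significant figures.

q1 (heat ice -8.0→0.0 °C): 281.6 × 2.14 × 8.0 = 4821 J
q2 (melt at 0 °C): 281.6 × 334.0 = 94054 J
q3 (heat water 0.0→91.6 °C): 281.6 × 4.2 × 91.6 = 108337 J
Total: 4821 + 94054 + 108337 = 207212 J = 207 kJ

q = 207 kJ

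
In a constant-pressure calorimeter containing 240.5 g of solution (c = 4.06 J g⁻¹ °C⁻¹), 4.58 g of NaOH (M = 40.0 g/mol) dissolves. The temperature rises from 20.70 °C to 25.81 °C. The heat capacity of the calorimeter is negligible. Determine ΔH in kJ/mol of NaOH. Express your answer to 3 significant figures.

|ΔT| = |25.81 − 20.70| = 5.11 °C
|q_surr| = (240.5 × 4.06) × 5.11 = 976.43 × 5.11 = 4990 J
n(NaOH) = 4.58 / 40.0 = 0.1145 mol
Temperature rose, so q_rxn = −|q_surr| = -4.990 kJ
ΔH = q_rxn / n = -43.58 kJ/mol

ΔH = -43.6 kJ/mol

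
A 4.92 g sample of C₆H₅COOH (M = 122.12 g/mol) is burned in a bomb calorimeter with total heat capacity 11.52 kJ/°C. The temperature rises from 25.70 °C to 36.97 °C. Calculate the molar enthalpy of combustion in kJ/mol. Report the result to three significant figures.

ΔH = -3220 kJ/mol

ΔT = 36.97 − 25.70 = 11.27 °C
q_cal = C_cal × ΔT = 11.52 × 11.27 = 129.8304 kJ
n = 4.92 / 122.12 = 0.04029 mol
q_rxn = −q_cal = -129.8304 kJ
ΔH = -129.8304 / 0.04029 = -3222 kJ/mol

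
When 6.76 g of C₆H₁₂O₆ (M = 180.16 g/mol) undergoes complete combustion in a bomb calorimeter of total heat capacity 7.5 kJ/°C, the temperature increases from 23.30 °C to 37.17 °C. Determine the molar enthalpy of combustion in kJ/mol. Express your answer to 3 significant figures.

ΔH = -2770 kJ/mol

ΔT = 37.17 − 23.30 = 13.87 °C
q_cal = C_cal × ΔT = 7.5 × 13.87 = 104.025 kJ
n = 6.76 / 180.16 = 0.03752 mol
q_rxn = −q_cal = -104.025 kJ
ΔH = -104.025 / 0.03752 = -2773 kJ/mol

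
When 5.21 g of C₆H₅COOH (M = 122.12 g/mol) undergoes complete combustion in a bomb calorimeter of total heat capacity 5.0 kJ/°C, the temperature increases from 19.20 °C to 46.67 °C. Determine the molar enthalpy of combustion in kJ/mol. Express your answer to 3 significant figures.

ΔT = 46.67 − 19.20 = 27.47 °C
q_cal = C_cal × ΔT = 5.0 × 27.47 = 137.35 kJ
n = 5.21 / 122.12 = 0.04266 mol
q_rxn = −q_cal = -137.35 kJ
ΔH = -137.35 / 0.04266 = -3220 kJ/mol

ΔH = -3220 kJ/mol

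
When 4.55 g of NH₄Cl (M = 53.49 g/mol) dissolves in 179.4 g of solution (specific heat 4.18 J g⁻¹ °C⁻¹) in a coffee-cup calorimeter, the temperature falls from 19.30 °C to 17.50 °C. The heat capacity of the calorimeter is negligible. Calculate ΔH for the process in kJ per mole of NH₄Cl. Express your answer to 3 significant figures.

|ΔT| = |17.50 − 19.30| = 1.80 °C
|q_surr| = (179.4 × 4.18) × 1.80 = 749.892 × 1.80 = 1350 J
n(NH₄Cl) = 4.55 / 53.49 = 0.08506 mol
Temperature fell, so q_rxn = +|q_surr| = 1.350 kJ
ΔH = q_rxn / n = 15.87 kJ/mol

ΔH = 15.9 kJ/mol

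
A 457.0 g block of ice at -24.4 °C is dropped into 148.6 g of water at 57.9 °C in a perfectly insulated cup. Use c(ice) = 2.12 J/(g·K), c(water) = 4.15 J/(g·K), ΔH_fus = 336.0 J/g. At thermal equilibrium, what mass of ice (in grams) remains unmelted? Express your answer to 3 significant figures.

Heat to warm all ice to 0 °C: 457.0×2.12×24.4 = 23640 J
Heat released by water cooling to 0 °C: 148.6×4.15×57.9 = 35706 J
35706 J < 23640 + 457.0×336.0 = 177192 J, so not all ice melts; final T = 0 °C.
Heat left for melting: 35706 − 23640 = 12066 J
Mass melted = 12066 / 336.0 = 35.91 g
Ice remaining = 457.0 − 35.91 = 421.09 g

m_ice remaining = 421 g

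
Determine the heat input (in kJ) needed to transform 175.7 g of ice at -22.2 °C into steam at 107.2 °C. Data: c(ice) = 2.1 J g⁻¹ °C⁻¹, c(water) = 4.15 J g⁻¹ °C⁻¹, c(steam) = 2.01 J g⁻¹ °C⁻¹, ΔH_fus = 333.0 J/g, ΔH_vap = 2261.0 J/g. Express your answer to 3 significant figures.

q = 539 kJ

q1 (heat ice -22.2→0.0 °C): 175.7 × 2.1 × 22.2 = 8191 J
q2 (melt at 0 °C): 175.7 × 333.0 = 58508 J
q3 (heat water 0.0→100.0 °C): 175.7 × 4.15 × 100.0 = 72916 J
q4 (vaporize at 100 °C): 175.7 × 2261.0 = 397258 J
q5 (heat steam 100.0→107.2 °C): 175.7 × 2.01 × 7.2 = 2543 J
Total: 8191 + 58508 + 72916 + 397258 + 2543 = 539416 J = 539 kJ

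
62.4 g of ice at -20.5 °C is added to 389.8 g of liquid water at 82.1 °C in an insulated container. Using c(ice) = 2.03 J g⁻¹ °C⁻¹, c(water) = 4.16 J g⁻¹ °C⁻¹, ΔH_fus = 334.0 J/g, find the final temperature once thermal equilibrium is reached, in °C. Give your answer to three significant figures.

T_f = 58.3 °C

Heat to bring ice to 0 °C and melt it: q₁ = 62.4×2.03×20.5 + 62.4×334.0 = 23438 J
Heat the water can supply cooling to 0 °C: 389.8×4.16×82.1 = 133131 J > q₁, so all ice melts.
Energy balance: 389.8×4.16×(82.1 − T) = 23438 + 62.4×4.16×(T − 0)
1621.568(82.1 − T) = 23438 + 259.584 T
133131 − 23438 = 1881.152 T
T = 109693 / 1881.152 = 58.31 °C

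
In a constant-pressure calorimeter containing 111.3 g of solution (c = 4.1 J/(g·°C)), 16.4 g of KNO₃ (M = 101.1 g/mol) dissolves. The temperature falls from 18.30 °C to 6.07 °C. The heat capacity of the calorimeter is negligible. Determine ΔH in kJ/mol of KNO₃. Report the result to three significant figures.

|ΔT| = |6.07 − 18.30| = 12.23 °C
|q_surr| = (111.3 × 4.1) × 12.23 = 456.33 × 12.23 = 5581 J
n(KNO₃) = 16.4 / 101.1 = 0.1622 mol
Temperature fell, so q_rxn = +|q_surr| = 5.581 kJ
ΔH = q_rxn / n = 34.41 kJ/mol

ΔH = 34.4 kJ/mol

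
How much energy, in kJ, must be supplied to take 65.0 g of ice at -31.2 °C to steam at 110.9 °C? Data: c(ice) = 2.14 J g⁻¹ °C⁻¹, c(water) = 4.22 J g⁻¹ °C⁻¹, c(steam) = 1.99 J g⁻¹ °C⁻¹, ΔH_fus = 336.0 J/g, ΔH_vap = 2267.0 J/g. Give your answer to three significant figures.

q1 (heat ice -31.2→0.0 °C): 65.0 × 2.14 × 31.2 = 4340 J
q2 (melt at 0 °C): 65.0 × 336.0 = 21840 J
q3 (heat water 0.0→100.0 °C): 65.0 × 4.22 × 100.0 = 27430 J
q4 (vaporize at 100 °C): 65.0 × 2267.0 = 147355 J
q5 (heat steam 100.0→110.9 °C): 65.0 × 1.99 × 10.9 = 1410 J
Total: 4340 + 21840 + 27430 + 147355 + 1410 = 202375 J = 202 kJ

q = 202 kJ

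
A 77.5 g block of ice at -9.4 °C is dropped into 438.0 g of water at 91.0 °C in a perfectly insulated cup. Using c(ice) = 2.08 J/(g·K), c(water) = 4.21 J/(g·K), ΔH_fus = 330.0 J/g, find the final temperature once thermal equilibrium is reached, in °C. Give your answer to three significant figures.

T_f = 64.8 °C

Heat to bring ice to 0 °C and melt it: q₁ = 77.5×2.08×9.4 + 77.5×330.0 = 27090 J
Heat the water can supply cooling to 0 °C: 438.0×4.21×91.0 = 167802 J > q₁, so all ice melts.
Energy balance: 438.0×4.21×(91.0 − T) = 27090 + 77.5×4.21×(T − 0)
1843.98(91.0 − T) = 27090 + 326.275 T
167802 − 27090 = 2170.255 T
T = 140712 / 2170.255 = 64.84 °C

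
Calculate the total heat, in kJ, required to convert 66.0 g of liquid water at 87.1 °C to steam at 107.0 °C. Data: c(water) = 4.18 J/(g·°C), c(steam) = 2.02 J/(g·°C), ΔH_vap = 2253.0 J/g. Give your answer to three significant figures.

q1 (heat water 87.1→100.0 °C): 66.0 × 4.18 × 12.9 = 3559 J
q2 (vaporize at 100 °C): 66.0 × 2253.0 = 148698 J
q3 (heat steam 100.0→107.0 °C): 66.0 × 2.02 × 7.0 = 933 J
Total: 3559 + 148698 + 933 = 153190 J = 153 kJ

q = 153 kJ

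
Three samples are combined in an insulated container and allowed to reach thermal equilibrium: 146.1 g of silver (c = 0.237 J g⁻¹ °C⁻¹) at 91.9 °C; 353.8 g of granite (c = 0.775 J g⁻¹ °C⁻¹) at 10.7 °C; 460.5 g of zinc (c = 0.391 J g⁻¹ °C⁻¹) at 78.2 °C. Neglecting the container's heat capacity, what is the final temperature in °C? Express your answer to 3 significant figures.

Σ mᵢcᵢ(T − Tᵢ) = 0  ⇒  T = Σ mᵢcᵢTᵢ / Σ mᵢcᵢ
Σ mᵢcᵢ = 146.1×0.237 + 353.8×0.775 + 460.5×0.391 = 488.8762
Σ mᵢcᵢTᵢ = 34.6257×91.9 + 274.195×10.7 + 180.0555×78.2 = 20196
T = 20196 / 488.8762 = 41.31 °C

T_f = 41.3 °C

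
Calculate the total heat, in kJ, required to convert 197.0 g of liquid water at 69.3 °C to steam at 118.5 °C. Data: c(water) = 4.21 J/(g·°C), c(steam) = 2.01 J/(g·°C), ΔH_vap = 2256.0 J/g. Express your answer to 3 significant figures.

q = 477 kJ

q1 (heat water 69.3→100.0 °C): 197.0 × 4.21 × 30.7 = 25462 J
q2 (vaporize at 100 °C): 197.0 × 2256.0 = 444432 J
q3 (heat steam 100.0→118.5 °C): 197.0 × 2.01 × 18.5 = 7325 J
Total: 25462 + 444432 + 7325 = 477219 J = 477 kJ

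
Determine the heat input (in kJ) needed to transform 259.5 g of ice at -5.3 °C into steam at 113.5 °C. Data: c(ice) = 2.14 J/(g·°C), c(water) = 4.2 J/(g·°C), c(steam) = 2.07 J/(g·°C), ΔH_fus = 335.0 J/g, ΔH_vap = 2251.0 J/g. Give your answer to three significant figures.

q = 790 kJ

q1 (heat ice -5.3→0.0 °C): 259.5 × 2.14 × 5.3 = 2943 J
q2 (melt at 0 °C): 259.5 × 335.0 = 86933 J
q3 (heat water 0.0→100.0 °C): 259.5 × 4.2 × 100.0 = 108990 J
q4 (vaporize at 100 °C): 259.5 × 2251.0 = 584135 J
q5 (heat steam 100.0→113.5 °C): 259.5 × 2.07 × 13.5 = 7252 J
Total: 2943 + 86933 + 108990 + 584135 + 7252 = 790253 J = 790 kJ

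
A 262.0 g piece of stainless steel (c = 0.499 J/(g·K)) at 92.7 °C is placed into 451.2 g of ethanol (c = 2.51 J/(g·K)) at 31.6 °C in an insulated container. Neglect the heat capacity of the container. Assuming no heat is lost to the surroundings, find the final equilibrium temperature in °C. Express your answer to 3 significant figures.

Heat lost by stainless steel = heat gained by ethanol.
(262.0)(0.499)(92.7 − T) = (451.2)(2.51)(T − 31.6)
130.738 (92.7 − T) = 1132.512 (T − 31.6)
12119 − 130.738 T = 1132.512 T − 35787
47906 = 1263.250 T
T = 37.92 °C

T_f = 37.9 °C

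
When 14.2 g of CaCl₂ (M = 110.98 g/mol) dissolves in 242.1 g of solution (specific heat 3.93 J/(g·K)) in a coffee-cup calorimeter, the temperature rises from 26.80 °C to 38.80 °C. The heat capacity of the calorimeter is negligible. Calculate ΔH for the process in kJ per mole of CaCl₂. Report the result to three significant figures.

|ΔT| = |38.80 − 26.80| = 12.00 °C
|q_surr| = (242.1 × 3.93) × 12.00 = 951.453 × 12.00 = 11420 J
n(CaCl₂) = 14.2 / 110.98 = 0.1280 mol
Temperature rose, so q_rxn = −|q_surr| = -11.42 kJ
ΔH = q_rxn / n = -89.22 kJ/mol

ΔH = -89.2 kJ/mol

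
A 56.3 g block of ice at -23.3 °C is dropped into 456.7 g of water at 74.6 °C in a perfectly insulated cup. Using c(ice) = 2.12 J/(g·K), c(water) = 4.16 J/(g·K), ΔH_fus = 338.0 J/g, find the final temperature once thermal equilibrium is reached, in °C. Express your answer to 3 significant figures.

Heat to bring ice to 0 °C and melt it: q₁ = 56.3×2.12×23.3 + 56.3×338.0 = 21810 J
Heat the water can supply cooling to 0 °C: 456.7×4.16×74.6 = 141730 J > q₁, so all ice melts.
Energy balance: 456.7×4.16×(74.6 − T) = 21810 + 56.3×4.16×(T − 0)
1899.872(74.6 − T) = 21810 + 234.208 T
141730 − 21810 = 2134.080 T
T = 119920 / 2134.080 = 56.19 °C

T_f = 56.2 °C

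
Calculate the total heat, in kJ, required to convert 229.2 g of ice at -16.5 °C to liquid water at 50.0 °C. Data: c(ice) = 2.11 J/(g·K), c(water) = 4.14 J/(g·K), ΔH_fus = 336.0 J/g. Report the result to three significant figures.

q = 132 kJ

q1 (heat ice -16.5→0.0 °C): 229.2 × 2.11 × 16.5 = 7980 J
q2 (melt at 0 °C): 229.2 × 336.0 = 77011 J
q3 (heat water 0.0→50.0 °C): 229.2 × 4.14 × 50.0 = 47444 J
Total: 7980 + 77011 + 47444 = 132435 J = 132 kJ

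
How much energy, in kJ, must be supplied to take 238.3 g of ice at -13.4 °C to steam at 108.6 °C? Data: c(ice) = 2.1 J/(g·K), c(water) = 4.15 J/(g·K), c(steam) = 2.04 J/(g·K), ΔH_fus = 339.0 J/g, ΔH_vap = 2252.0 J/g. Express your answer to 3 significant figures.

q = 727 kJ

q1 (heat ice -13.4→0.0 °C): 238.3 × 2.1 × 13.4 = 6706 J
q2 (melt at 0 °C): 238.3 × 339.0 = 80784 J
q3 (heat water 0.0→100.0 °C): 238.3 × 4.15 × 100.0 = 98895 J
q4 (vaporize at 100 °C): 238.3 × 2252.0 = 536652 J
q5 (heat steam 100.0→108.6 °C): 238.3 × 2.04 × 8.6 = 4181 J
Total: 6706 + 80784 + 98895 + 536652 + 4181 = 727218 J = 727 kJ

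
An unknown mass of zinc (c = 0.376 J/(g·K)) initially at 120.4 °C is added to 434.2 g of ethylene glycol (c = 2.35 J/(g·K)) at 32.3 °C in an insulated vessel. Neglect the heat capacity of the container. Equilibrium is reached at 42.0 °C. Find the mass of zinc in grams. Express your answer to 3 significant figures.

m = 336 g

q_gained = (434.2 × 2.35) × (42.0 − 32.3) = 9898 J
q_lost = m × 0.376 × (120.4 − 42.0) = 29.4784 m
m = 9898 / 29.4784 = 336 g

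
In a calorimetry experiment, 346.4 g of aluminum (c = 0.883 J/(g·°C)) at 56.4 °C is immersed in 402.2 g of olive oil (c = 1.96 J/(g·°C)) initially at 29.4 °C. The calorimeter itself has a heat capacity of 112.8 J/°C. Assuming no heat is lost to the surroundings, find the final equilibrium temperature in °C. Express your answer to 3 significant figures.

Heat lost by aluminum = heat gained by olive oil + calorimeter.
(346.4)(0.883)(56.4 − T) = [(402.2)(1.96) + 112.8](T − 29.4)
305.8712 (56.4 − T) = 901.112 (T − 29.4)
17251 − 305.8712 T = 901.112 T − 26493
43744 = 1206.9832 T
T = 36.24 °C

T_f = 36.2 °C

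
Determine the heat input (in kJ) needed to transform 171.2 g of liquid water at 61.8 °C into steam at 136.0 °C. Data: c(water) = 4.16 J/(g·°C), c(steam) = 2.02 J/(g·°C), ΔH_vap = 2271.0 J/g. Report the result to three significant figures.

q = 428 kJ

q1 (heat water 61.8→100.0 °C): 171.2 × 4.16 × 38.2 = 27206 J
q2 (vaporize at 100 °C): 171.2 × 2271.0 = 388795 J
q3 (heat steam 100.0→136.0 °C): 171.2 × 2.02 × 36.0 = 12450 J
Total: 27206 + 388795 + 12450 = 428451 J = 428 kJ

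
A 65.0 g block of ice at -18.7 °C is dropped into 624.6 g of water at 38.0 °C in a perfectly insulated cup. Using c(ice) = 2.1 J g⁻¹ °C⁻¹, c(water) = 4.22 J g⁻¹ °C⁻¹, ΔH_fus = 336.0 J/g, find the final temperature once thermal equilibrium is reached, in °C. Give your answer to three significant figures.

Heat to bring ice to 0 °C and melt it: q₁ = 65.0×2.1×18.7 + 65.0×336.0 = 24393 J
Heat the water can supply cooling to 0 °C: 624.6×4.22×38.0 = 100161 J > q₁, so all ice melts.
Energy balance: 624.6×4.22×(38.0 − T) = 24393 + 65.0×4.22×(T − 0)
2635.812(38.0 − T) = 24393 + 274.3 T
100161 − 24393 = 2910.112 T
T = 75768 / 2910.112 = 26.04 °C

T_f = 26.0 °C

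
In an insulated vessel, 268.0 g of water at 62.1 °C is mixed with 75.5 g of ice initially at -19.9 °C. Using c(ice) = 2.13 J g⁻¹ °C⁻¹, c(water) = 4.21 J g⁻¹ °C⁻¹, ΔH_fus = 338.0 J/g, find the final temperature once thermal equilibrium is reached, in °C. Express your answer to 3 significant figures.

Heat to bring ice to 0 °C and melt it: q₁ = 75.5×2.13×19.9 + 75.5×338.0 = 28719 J
Heat the water can supply cooling to 0 °C: 268.0×4.21×62.1 = 70066.2 J > q₁, so all ice melts.
Energy balance: 268.0×4.21×(62.1 − T) = 28719 + 75.5×4.21×(T − 0)
1128.28(62.1 − T) = 28719 + 317.855 T
70066.2 − 28719 = 1446.135 T
T = 41347.2 / 1446.135 = 28.59 °C

T_f = 28.6 °C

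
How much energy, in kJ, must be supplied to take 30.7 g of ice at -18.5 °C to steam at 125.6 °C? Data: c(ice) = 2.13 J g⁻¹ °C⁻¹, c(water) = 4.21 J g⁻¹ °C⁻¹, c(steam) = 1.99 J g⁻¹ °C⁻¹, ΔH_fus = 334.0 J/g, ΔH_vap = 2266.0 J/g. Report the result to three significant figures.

q = 95.5 kJ

q1 (heat ice -18.5→0.0 °C): 30.7 × 2.13 × 18.5 = 1210 J
q2 (melt at 0 °C): 30.7 × 334.0 = 10254 J
q3 (heat water 0.0→100.0 °C): 30.7 × 4.21 × 100.0 = 12925 J
q4 (vaporize at 100 °C): 30.7 × 2266.0 = 69566 J
q5 (heat steam 100.0→125.6 °C): 30.7 × 1.99 × 25.6 = 1564 J
Total: 1210 + 10254 + 12925 + 69566 + 1564 = 95519 J = 95.5 kJ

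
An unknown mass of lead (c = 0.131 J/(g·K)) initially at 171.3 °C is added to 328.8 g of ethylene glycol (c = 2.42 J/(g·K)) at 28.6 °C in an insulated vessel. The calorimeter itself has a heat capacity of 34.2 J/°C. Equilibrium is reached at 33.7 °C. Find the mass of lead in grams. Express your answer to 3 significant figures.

m = 235 g

q_gained = (328.8 × 2.42 + 34.2) × (33.7 − 28.6) = 4232 J
q_lost = m × 0.131 × (171.3 − 33.7) = 18.0256 m
m = 4232 / 18.0256 = 235 g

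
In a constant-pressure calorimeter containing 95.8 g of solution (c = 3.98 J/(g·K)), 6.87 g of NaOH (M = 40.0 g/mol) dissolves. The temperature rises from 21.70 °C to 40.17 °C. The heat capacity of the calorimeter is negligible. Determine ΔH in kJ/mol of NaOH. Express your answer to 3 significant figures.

ΔH = -41.0 kJ/mol

|ΔT| = |40.17 − 21.70| = 18.47 °C
|q_surr| = (95.8 × 3.98) × 18.47 = 381.284 × 18.47 = 7042 J
n(NaOH) = 6.87 / 40.0 = 0.1718 mol
Temperature rose, so q_rxn = −|q_surr| = -7.042 kJ
ΔH = q_rxn / n = -40.99 kJ/mol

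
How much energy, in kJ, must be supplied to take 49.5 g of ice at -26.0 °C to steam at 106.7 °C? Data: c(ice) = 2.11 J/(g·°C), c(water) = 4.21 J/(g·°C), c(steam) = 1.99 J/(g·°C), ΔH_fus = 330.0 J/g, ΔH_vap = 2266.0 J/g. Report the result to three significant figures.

q1 (heat ice -26.0→0.0 °C): 49.5 × 2.11 × 26.0 = 2716 J
q2 (melt at 0 °C): 49.5 × 330.0 = 16335 J
q3 (heat water 0.0→100.0 °C): 49.5 × 4.21 × 100.0 = 20840 J
q4 (vaporize at 100 °C): 49.5 × 2266.0 = 112167 J
q5 (heat steam 100.0→106.7 °C): 49.5 × 1.99 × 6.7 = 660 J
Total: 2716 + 16335 + 20840 + 112167 + 660 = 152718 J = 153 kJ

q = 153 kJ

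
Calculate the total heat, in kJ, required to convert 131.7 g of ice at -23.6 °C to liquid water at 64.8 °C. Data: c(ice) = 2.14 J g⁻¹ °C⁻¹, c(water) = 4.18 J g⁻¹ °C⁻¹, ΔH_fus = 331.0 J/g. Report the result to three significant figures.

q1 (heat ice -23.6→0.0 °C): 131.7 × 2.14 × 23.6 = 6651 J
q2 (melt at 0 °C): 131.7 × 331.0 = 43593 J
q3 (heat water 0.0→64.8 °C): 131.7 × 4.18 × 64.8 = 35673 J
Total: 6651 + 43593 + 35673 = 85917 J = 85.9 kJ

q = 85.9 kJ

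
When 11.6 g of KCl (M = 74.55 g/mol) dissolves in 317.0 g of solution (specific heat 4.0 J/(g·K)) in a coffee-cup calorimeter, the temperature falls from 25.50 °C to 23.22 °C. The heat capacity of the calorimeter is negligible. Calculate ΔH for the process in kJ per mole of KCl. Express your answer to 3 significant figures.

|ΔT| = |23.22 − 25.50| = 2.28 °C
|q_surr| = (317.0 × 4.0) × 2.28 = 1268 × 2.28 = 2891 J
n(KCl) = 11.6 / 74.55 = 0.1556 mol
Temperature fell, so q_rxn = +|q_surr| = 2.891 kJ
ΔH = q_rxn / n = 18.58 kJ/mol

ΔH = 18.6 kJ/mol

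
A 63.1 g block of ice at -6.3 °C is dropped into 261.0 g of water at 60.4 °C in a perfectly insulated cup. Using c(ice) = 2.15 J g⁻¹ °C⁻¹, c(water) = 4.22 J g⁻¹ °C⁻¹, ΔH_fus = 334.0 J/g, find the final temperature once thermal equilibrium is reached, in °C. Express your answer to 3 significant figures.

Heat to bring ice to 0 °C and melt it: q₁ = 63.1×2.15×6.3 + 63.1×334.0 = 21930 J
Heat the water can supply cooling to 0 °C: 261.0×4.22×60.4 = 66525.8 J > q₁, so all ice melts.
Energy balance: 261.0×4.22×(60.4 − T) = 21930 + 63.1×4.22×(T − 0)
1101.42(60.4 − T) = 21930 + 266.282 T
66525.8 − 21930 = 1367.702 T
T = 44595.8 / 1367.702 = 32.61 °C

T_f = 32.6 °C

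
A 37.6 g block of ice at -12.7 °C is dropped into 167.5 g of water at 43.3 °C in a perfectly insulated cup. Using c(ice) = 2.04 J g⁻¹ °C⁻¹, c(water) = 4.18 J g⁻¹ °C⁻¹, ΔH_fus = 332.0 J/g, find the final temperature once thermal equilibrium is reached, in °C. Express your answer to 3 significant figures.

T_f = 19.7 °C

Heat to bring ice to 0 °C and melt it: q₁ = 37.6×2.04×12.7 + 37.6×332.0 = 13457 J
Heat the water can supply cooling to 0 °C: 167.5×4.18×43.3 = 30316.5 J > q₁, so all ice melts.
Energy balance: 167.5×4.18×(43.3 − T) = 13457 + 37.6×4.18×(T − 0)
700.15(43.3 − T) = 13457 + 157.168 T
30316.5 − 13457 = 857.318 T
T = 16859.5 / 857.318 = 19.67 °C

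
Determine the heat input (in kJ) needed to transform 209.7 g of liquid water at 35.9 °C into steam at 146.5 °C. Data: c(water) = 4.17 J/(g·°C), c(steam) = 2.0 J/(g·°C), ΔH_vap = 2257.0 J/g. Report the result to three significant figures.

q1 (heat water 35.9→100.0 °C): 209.7 × 4.17 × 64.1 = 56052 J
q2 (vaporize at 100 °C): 209.7 × 2257.0 = 473293 J
q3 (heat steam 100.0→146.5 °C): 209.7 × 2.0 × 46.5 = 19502 J
Total: 56052 + 473293 + 19502 = 548847 J = 549 kJ

q = 549 kJ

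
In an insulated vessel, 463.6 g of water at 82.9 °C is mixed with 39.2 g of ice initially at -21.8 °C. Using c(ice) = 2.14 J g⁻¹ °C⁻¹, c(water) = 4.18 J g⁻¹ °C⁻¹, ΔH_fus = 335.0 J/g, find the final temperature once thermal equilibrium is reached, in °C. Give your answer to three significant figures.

T_f = 69.3 °C

Heat to bring ice to 0 °C and melt it: q₁ = 39.2×2.14×21.8 + 39.2×335.0 = 14961 J
Heat the water can supply cooling to 0 °C: 463.6×4.18×82.9 = 160648 J > q₁, so all ice melts.
Energy balance: 463.6×4.18×(82.9 − T) = 14961 + 39.2×4.18×(T − 0)
1937.848(82.9 − T) = 14961 + 163.856 T
160648 − 14961 = 2101.704 T
T = 145687 / 2101.704 = 69.32 °C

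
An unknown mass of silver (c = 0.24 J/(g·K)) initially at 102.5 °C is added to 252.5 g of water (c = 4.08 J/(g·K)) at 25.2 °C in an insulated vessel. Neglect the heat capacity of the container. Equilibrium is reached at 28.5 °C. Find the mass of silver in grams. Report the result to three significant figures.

m = 191 g

q_gained = (252.5 × 4.08) × (28.5 − 25.2) = 3400 J
q_lost = m × 0.24 × (102.5 − 28.5) = 17.76 m
m = 3400 / 17.76 = 191 g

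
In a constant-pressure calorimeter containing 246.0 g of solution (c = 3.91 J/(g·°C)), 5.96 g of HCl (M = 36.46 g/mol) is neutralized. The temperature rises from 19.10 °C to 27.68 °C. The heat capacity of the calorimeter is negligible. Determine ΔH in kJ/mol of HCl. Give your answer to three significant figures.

ΔH = -50.5 kJ/mol

|ΔT| = |27.68 − 19.10| = 8.58 °C
|q_surr| = (246.0 × 3.91) × 8.58 = 961.86 × 8.58 = 8253 J
n(HCl) = 5.96 / 36.46 = 0.1635 mol
Temperature rose, so q_rxn = −|q_surr| = -8.253 kJ
ΔH = q_rxn / n = -50.48 kJ/mol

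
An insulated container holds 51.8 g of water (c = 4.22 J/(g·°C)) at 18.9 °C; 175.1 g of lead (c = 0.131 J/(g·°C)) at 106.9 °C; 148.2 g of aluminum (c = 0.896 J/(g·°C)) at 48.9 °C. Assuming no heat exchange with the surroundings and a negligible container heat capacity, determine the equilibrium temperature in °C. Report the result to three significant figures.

Σ mᵢcᵢ(T − Tᵢ) = 0  ⇒  T = Σ mᵢcᵢTᵢ / Σ mᵢcᵢ
Σ mᵢcᵢ = 51.8×4.22 + 175.1×0.131 + 148.2×0.896 = 374.3213
Σ mᵢcᵢTᵢ = 218.596×18.9 + 22.9381×106.9 + 132.7872×48.9 = 13077
T = 13077 / 374.3213 = 34.94 °C

T_f = 34.9 °C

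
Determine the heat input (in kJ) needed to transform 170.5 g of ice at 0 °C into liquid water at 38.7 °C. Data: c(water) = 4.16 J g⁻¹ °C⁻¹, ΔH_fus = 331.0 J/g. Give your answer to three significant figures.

q = 83.9 kJ

q1 (melt at 0 °C): 170.5 × 331.0 = 56436 J
q2 (heat water 0.0→38.7 °C): 170.5 × 4.16 × 38.7 = 27449 J
Total: 56436 + 27449 = 83885 J = 83.9 kJ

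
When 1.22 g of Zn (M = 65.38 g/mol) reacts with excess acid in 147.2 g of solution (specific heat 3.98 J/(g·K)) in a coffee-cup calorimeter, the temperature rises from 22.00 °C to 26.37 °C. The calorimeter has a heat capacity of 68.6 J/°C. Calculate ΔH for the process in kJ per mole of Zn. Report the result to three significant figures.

|ΔT| = |26.37 − 22.00| = 4.37 °C
|q_surr| = (147.2 × 3.98 + 68.6) × 4.37 = 654.456 × 4.37 = 2860 J
n(Zn) = 1.22 / 65.38 = 0.01866 mol
Temperature rose, so q_rxn = −|q_surr| = -2.860 kJ
ΔH = q_rxn / n = -153.3 kJ/mol

ΔH = -153 kJ/mol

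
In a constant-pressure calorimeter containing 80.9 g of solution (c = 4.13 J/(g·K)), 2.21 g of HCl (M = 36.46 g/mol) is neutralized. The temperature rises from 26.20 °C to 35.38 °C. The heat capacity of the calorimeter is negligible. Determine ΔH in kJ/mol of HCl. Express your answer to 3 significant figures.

ΔH = -50.6 kJ/mol

|ΔT| = |35.38 − 26.20| = 9.18 °C
|q_surr| = (80.9 × 4.13) × 9.18 = 334.117 × 9.18 = 3067 J
n(HCl) = 2.21 / 36.46 = 0.06061 mol
Temperature rose, so q_rxn = −|q_surr| = -3.067 kJ
ΔH = q_rxn / n = -50.60 kJ/mol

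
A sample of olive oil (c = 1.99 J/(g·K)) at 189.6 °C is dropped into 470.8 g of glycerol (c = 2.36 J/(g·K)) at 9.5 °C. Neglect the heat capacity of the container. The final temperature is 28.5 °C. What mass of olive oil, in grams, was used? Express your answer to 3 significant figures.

q_gained = (470.8 × 2.36) × (28.5 − 9.5) = 21110 J
q_lost = m × 1.99 × (189.6 − 28.5) = 320.589 m
m = 21110 / 320.589 = 65.8 g

m = 65.8 g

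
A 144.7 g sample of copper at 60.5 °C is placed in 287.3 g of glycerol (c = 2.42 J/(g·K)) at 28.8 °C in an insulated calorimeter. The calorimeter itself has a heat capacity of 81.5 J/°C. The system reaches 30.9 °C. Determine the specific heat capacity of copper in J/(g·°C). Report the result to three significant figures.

q_gained = (287.3 × 2.42 + 81.5) × (30.9 − 28.8) = 1631 J
q_lost = 144.7 × c × (60.5 − 30.9) = 4283.12 c
Set equal: c = 1631 / 4283.12 = 0.381 J/(g·°C)

c = 0.381 J/(g·°C)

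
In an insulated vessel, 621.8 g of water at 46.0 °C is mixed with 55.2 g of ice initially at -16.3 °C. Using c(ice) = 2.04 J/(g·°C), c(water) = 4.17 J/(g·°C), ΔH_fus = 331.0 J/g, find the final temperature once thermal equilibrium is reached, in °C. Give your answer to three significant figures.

Heat to bring ice to 0 °C and melt it: q₁ = 55.2×2.04×16.3 + 55.2×331.0 = 20107 J
Heat the water can supply cooling to 0 °C: 621.8×4.17×46.0 = 119274 J > q₁, so all ice melts.
Energy balance: 621.8×4.17×(46.0 − T) = 20107 + 55.2×4.17×(T − 0)
2592.906(46.0 − T) = 20107 + 230.184 T
119274 − 20107 = 2823.090 T
T = 99167 / 2823.090 = 35.13 °C

T_f = 35.1 °C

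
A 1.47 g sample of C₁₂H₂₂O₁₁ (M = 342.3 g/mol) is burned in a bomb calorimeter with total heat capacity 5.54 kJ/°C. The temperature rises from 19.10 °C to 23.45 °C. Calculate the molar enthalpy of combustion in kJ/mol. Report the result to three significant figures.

ΔT = 23.45 − 19.10 = 4.35 °C
q_cal = C_cal × ΔT = 5.54 × 4.35 = 24.099 kJ
n = 1.47 / 342.3 = 0.004294 mol
q_rxn = −q_cal = -24.099 kJ
ΔH = -24.099 / 0.004294 = -5612 kJ/mol

ΔH = -5610 kJ/mol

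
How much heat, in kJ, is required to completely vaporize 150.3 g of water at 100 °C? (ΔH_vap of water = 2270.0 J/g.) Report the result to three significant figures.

q = 341 kJ

q = m × ΔH_vap = 150.3 × 2270.0 = 341200 J = 341 kJ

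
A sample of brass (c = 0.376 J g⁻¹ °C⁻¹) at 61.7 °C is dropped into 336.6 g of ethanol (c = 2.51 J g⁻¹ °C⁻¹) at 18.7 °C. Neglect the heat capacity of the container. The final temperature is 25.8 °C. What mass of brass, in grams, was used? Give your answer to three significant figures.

q_gained = (336.6 × 2.51) × (25.8 − 18.7) = 5999 J
q_lost = m × 0.376 × (61.7 − 25.8) = 13.4984 m
m = 5999 / 13.4984 = 444 g

m = 444 g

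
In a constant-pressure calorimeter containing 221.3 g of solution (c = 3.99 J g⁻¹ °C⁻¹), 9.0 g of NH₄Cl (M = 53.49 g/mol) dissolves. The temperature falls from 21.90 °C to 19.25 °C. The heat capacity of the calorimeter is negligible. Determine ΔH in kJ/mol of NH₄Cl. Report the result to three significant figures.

ΔH = 13.9 kJ/mol

|ΔT| = |19.25 − 21.90| = 2.65 °C
|q_surr| = (221.3 × 3.99) × 2.65 = 882.987 × 2.65 = 2340 J
n(NH₄Cl) = 9.0 / 53.49 = 0.1683 mol
Temperature fell, so q_rxn = +|q_surr| = 2.340 kJ
ΔH = q_rxn / n = 13.90 kJ/mol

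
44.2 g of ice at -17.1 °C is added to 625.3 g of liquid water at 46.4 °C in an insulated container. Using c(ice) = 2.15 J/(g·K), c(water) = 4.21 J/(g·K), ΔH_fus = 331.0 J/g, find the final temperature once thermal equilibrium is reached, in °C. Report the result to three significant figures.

Heat to bring ice to 0 °C and melt it: q₁ = 44.2×2.15×17.1 + 44.2×331.0 = 16255 J
Heat the water can supply cooling to 0 °C: 625.3×4.21×46.4 = 122149 J > q₁, so all ice melts.
Energy balance: 625.3×4.21×(46.4 − T) = 16255 + 44.2×4.21×(T − 0)
2632.513(46.4 − T) = 16255 + 186.082 T
122149 − 16255 = 2818.595 T
T = 105894 / 2818.595 = 37.57 °C

T_f = 37.6 °C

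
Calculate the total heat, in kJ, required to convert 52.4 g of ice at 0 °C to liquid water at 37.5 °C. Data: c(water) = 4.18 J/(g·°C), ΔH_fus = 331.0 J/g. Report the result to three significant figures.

q1 (melt at 0 °C): 52.4 × 331.0 = 17344 J
q2 (heat water 0.0→37.5 °C): 52.4 × 4.18 × 37.5 = 8214 J
Total: 17344 + 8214 = 25558 J = 25.6 kJ

q = 25.6 kJ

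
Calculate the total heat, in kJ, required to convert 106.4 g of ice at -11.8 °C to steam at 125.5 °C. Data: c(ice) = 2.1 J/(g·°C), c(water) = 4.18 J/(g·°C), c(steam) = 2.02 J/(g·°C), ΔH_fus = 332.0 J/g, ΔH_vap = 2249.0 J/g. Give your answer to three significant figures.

q1 (heat ice -11.8→0.0 °C): 106.4 × 2.1 × 11.8 = 2637 J
q2 (melt at 0 °C): 106.4 × 332.0 = 35325 J
q3 (heat water 0.0→100.0 °C): 106.4 × 4.18 × 100.0 = 44475 J
q4 (vaporize at 100 °C): 106.4 × 2249.0 = 239294 J
q5 (heat steam 100.0→125.5 °C): 106.4 × 2.02 × 25.5 = 5481 J
Total: 2637 + 35325 + 44475 + 239294 + 5481 = 327212 J = 327 kJ

q = 327 kJ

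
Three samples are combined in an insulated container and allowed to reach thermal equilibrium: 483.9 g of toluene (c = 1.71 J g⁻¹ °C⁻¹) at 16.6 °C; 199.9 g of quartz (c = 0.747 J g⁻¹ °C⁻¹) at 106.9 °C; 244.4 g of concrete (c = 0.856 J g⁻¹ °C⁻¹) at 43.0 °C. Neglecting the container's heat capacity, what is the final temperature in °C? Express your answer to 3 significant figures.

Σ mᵢcᵢ(T − Tᵢ) = 0  ⇒  T = Σ mᵢcᵢTᵢ / Σ mᵢcᵢ
Σ mᵢcᵢ = 483.9×1.71 + 199.9×0.747 + 244.4×0.856 = 1186.0007
Σ mᵢcᵢTᵢ = 827.469×16.6 + 149.3253×106.9 + 209.2064×43.0 = 38695
T = 38695 / 1186.0007 = 32.63 °C

T_f = 32.6 °C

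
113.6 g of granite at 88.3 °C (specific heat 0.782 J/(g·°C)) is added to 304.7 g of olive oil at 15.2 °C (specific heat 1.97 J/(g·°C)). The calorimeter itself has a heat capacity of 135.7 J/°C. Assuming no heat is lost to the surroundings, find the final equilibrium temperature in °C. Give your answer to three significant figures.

T_f = 23.1 °C

Heat lost by granite = heat gained by olive oil + calorimeter.
(113.6)(0.782)(88.3 − T) = [(304.7)(1.97) + 135.7](T − 15.2)
88.8352 (88.3 − T) = 735.959 (T − 15.2)
7844.1 − 88.8352 T = 735.959 T − 11187
19031.1 = 824.7942 T
T = 23.07 °C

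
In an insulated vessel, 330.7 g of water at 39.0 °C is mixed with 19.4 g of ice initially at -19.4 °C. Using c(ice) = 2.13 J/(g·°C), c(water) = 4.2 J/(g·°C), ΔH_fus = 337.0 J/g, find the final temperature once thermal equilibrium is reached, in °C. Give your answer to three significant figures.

T_f = 31.8 °C

Heat to bring ice to 0 °C and melt it: q₁ = 19.4×2.13×19.4 + 19.4×337.0 = 7339.4 J
Heat the water can supply cooling to 0 °C: 330.7×4.2×39.0 = 54168.7 J > q₁, so all ice melts.
Energy balance: 330.7×4.2×(39.0 − T) = 7339.4 + 19.4×4.2×(T − 0)
1388.94(39.0 − T) = 7339.4 + 81.48 T
54168.7 − 7339.4 = 1470.42 T
T = 46829.3 / 1470.42 = 31.848 °C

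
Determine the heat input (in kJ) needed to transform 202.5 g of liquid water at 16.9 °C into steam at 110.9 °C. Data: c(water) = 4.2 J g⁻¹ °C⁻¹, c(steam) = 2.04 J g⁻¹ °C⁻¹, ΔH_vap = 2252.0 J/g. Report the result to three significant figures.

q = 531 kJ

q1 (heat water 16.9→100.0 °C): 202.5 × 4.2 × 83.1 = 70677 J
q2 (vaporize at 100 °C): 202.5 × 2252.0 = 456030 J
q3 (heat steam 100.0→110.9 °C): 202.5 × 2.04 × 10.9 = 4503 J
Total: 70677 + 456030 + 4503 = 531210 J = 531 kJ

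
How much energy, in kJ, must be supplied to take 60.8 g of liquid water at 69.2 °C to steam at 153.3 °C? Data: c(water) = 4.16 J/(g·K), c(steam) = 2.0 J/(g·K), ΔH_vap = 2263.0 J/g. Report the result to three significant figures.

q1 (heat water 69.2→100.0 °C): 60.8 × 4.16 × 30.8 = 7790 J
q2 (vaporize at 100 °C): 60.8 × 2263.0 = 137590 J
q3 (heat steam 100.0→153.3 °C): 60.8 × 2.0 × 53.3 = 6481 J
Total: 7790 + 137590 + 6481 = 151861 J = 152 kJ

q = 152 kJ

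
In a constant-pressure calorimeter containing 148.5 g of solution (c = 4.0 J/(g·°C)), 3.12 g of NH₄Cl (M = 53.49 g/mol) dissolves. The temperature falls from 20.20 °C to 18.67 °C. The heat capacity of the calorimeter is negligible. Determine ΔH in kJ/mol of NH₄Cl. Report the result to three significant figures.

ΔH = 15.6 kJ/mol

|ΔT| = |18.67 − 20.20| = 1.53 °C
|q_surr| = (148.5 × 4.0) × 1.53 = 594 × 1.53 = 908.8 J
n(NH₄Cl) = 3.12 / 53.49 = 0.05833 mol
Temperature fell, so q_rxn = +|q_surr| = 0.9088 kJ
ΔH = q_rxn / n = 15.58 kJ/mol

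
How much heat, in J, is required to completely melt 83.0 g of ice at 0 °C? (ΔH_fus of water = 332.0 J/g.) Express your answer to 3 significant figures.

q = 27600 J

q = m × ΔH_fus = 83.0 × 332.0 = 27560 J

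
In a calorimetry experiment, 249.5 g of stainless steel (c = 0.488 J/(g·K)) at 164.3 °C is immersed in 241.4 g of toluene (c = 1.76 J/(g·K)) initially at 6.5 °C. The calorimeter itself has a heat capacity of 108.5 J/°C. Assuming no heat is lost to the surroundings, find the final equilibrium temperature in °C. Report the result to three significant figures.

Heat lost by stainless steel = heat gained by toluene + calorimeter.
(249.5)(0.488)(164.3 − T) = [(241.4)(1.76) + 108.5](T − 6.5)
121.756 (164.3 − T) = 533.364 (T − 6.5)
20005 − 121.756 T = 533.364 T − 3466.9
23471.9 = 655.120 T
T = 35.83 °C

T_f = 35.8 °C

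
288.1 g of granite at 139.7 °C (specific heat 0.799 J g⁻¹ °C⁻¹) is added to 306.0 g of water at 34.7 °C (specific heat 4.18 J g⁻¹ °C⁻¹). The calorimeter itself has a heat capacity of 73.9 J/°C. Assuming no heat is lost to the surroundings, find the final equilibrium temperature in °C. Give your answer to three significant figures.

T_f = 50.0 °C

Heat lost by granite = heat gained by water + calorimeter.
(288.1)(0.799)(139.7 − T) = [(306.0)(4.18) + 73.9](T − 34.7)
230.1919 (139.7 − T) = 1352.98 (T − 34.7)
32158 − 230.1919 T = 1352.98 T − 46948
79106 = 1583.1719 T
T = 49.97 °C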